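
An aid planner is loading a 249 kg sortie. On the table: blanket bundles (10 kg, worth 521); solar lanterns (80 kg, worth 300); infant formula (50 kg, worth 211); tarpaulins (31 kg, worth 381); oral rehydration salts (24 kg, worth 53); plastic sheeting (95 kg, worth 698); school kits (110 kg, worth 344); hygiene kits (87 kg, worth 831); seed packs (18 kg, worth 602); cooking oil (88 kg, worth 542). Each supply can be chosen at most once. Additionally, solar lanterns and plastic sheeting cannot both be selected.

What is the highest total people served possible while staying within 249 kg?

By people served per kg: blanket bundles 52.10, seed packs 33.44, tarpaulins 12.29 lead.
The ratio ordering already packs tightly: blanket bundles + tarpaulins + plastic sheeting + hygiene kits + seed packs, 241 kg, 3033.
That's the maximum — no feasible swap from here does better than 3033.

3033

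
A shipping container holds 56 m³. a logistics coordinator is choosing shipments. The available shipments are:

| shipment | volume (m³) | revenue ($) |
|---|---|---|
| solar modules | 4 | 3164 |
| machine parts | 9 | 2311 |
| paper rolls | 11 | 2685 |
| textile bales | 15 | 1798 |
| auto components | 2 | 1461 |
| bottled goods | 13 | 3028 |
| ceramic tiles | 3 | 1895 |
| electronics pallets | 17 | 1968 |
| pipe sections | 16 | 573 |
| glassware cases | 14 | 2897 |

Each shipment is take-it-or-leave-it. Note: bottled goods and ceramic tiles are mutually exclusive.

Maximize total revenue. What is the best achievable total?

15546

Solar modules + machine parts + paper rolls + auto components + bottled goods + glassware cases uses 53 of the 56 m³ and totals 15546.
Nothing else feasible within 56 m³ beats 15546.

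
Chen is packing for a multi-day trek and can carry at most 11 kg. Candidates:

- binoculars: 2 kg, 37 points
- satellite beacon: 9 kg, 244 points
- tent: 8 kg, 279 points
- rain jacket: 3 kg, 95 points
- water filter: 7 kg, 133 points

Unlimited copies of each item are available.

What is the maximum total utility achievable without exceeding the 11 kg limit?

374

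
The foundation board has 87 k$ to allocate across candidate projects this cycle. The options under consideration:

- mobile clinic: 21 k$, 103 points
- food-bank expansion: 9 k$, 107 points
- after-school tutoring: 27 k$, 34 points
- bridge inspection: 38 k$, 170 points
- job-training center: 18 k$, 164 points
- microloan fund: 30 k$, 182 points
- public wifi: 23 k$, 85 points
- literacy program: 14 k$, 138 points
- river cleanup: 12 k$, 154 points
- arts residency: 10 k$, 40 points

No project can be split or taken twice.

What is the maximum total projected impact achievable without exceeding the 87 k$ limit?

745

Taking food-bank expansion + job-training center + microloan fund + literacy program + river cleanup: 83 k$ used, 745 in projected impact.
Next best is mobile clinic + food-bank expansion + job-training center + literacy program + river cleanup + arts residency at 706 (84 k$) — short by 39.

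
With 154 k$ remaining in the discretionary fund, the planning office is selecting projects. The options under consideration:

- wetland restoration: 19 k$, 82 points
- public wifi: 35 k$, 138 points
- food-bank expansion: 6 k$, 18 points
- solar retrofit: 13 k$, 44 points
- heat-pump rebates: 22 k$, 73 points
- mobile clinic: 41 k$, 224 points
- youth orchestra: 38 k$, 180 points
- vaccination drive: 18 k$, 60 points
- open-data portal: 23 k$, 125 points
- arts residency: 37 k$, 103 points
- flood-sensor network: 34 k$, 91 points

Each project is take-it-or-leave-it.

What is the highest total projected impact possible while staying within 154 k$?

Best packing: wetland restoration + solar retrofit + mobile clinic + youth orchestra + vaccination drive + open-data portal — 152 k$, 715 total.
Next best is public wifi + solar retrofit + mobile clinic + youth orchestra + open-data portal at 711 (150 k$) — short by 4.

715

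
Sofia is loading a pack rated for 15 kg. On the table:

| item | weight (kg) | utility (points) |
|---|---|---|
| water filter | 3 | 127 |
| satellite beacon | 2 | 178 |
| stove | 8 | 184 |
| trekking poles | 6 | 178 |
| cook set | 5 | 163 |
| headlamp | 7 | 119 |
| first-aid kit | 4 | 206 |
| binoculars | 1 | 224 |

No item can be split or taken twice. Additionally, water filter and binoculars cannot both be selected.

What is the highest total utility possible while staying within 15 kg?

Best packing: satellite beacon + stove + first-aid kit + binoculars — 15 kg, 792 total.
That's the maximum — no feasible swap from here does better than 792.

792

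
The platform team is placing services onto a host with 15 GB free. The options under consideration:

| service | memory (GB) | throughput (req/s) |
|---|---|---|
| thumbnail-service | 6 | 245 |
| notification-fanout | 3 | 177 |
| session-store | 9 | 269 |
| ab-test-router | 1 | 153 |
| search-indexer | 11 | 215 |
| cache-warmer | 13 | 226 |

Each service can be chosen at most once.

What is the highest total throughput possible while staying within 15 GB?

599

Taking the top-ratio services first gives thumbnail-service + notification-fanout + ab-test-router for 575 (10 GB).
Dropping thumbnail-service frees 6 GB; slotting in session-store (9 GB) lifts the total to 599 at 13 GB.
An exhaustive check of the 64 subsets confirms 599.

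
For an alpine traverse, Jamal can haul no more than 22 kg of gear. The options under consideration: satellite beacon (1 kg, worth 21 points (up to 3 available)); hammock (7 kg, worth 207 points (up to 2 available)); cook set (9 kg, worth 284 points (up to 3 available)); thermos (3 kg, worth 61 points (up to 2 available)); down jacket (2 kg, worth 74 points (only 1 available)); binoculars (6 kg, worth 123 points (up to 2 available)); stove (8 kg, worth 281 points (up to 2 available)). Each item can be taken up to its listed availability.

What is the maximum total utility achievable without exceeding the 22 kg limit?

718

Taking the top-ratio items first gives 3×satellite beacon + down jacket + 2×stove for 699 (21 kg).
The 2 kg tied up in 2×satellite beacon is better spent on thermos — total rises to 718 (22 kg).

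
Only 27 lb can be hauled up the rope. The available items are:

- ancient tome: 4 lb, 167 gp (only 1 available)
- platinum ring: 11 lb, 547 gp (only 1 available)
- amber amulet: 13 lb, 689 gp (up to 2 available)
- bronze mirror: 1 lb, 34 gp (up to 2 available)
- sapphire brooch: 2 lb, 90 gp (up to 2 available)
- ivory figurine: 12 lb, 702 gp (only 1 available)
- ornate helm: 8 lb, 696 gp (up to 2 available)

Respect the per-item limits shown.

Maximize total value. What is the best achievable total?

1939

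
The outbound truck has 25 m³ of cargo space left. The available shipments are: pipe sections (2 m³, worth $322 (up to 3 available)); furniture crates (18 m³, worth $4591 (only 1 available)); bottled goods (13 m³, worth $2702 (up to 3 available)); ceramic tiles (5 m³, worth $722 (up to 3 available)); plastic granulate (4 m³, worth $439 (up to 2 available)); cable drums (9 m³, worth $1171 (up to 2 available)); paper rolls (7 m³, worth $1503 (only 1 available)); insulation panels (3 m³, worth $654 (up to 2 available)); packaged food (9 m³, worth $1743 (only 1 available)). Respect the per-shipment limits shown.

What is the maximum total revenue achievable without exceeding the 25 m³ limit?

6094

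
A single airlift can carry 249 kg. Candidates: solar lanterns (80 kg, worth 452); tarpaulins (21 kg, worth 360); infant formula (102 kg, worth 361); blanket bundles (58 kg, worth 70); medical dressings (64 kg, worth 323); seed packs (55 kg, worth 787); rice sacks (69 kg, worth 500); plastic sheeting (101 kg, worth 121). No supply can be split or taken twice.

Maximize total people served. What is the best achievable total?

By people served per kg: tarpaulins 17.14, seed packs 14.31, rice sacks 7.25 lead.
Taking solar lanterns + tarpaulins + seed packs + rice sacks: 225 kg used, 2099 in people served.

2099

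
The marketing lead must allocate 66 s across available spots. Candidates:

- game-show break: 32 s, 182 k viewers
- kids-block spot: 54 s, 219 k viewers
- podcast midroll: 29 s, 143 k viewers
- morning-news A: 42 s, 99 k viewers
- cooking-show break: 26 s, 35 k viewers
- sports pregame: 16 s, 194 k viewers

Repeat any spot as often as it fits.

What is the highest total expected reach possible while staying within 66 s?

776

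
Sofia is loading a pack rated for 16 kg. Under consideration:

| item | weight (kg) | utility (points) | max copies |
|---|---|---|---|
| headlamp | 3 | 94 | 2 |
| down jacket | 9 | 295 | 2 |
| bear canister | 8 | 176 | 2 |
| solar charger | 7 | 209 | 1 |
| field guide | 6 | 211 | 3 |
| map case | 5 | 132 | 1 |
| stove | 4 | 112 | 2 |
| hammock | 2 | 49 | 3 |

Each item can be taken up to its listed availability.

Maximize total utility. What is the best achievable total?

534

By utility per kg: field guide 35.17, down jacket 32.78, headlamp 31.33, solar charger 29.86 lead.
Filling by ratio: headlamp + 2×field guide for 516, with 1 kg left unused.
Dropping headlamp frees 3 kg; slotting in stove (4 kg) lifts the total to 534 at 16 kg.
That's the maximum — no swap from here does better than 534.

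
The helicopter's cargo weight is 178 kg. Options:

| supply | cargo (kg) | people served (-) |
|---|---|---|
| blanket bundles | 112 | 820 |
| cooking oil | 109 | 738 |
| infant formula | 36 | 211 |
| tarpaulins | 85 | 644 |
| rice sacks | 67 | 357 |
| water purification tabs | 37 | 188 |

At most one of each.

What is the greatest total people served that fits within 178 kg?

Density check — tarpaulins 7.58, blanket bundles 7.32, cooking oil 6.77 are the best per kg.
A density-first pass picks infant formula + tarpaulins + water purification tabs — 1043 at 158 kg.
A better packing is cooking oil + rice sacks: 176 kg, total 1095.
That's the maximum — no swap from here does better than 1095.

1095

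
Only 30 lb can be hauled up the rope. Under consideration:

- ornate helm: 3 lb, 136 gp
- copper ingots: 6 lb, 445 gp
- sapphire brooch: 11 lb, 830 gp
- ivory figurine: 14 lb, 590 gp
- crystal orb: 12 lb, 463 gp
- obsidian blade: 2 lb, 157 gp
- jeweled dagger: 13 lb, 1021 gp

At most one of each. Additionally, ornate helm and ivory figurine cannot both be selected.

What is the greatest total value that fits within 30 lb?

2296

Taking the top-ratio items first gives ornate helm + sapphire brooch + obsidian blade + jeweled dagger for 2144 (29 lb).
Dropping ornate helm and obsidian blade frees 5 lb; slotting in copper ingots (6 lb) lifts the total to 2296 at 30 lb.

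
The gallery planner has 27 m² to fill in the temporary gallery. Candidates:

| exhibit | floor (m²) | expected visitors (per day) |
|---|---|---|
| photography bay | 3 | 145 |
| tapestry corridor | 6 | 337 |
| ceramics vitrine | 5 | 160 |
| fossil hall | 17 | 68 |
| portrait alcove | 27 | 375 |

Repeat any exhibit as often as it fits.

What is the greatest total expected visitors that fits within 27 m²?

Photography bay + 4×tapestry corridor uses 27 of the 27 m² and totals 1493.

1493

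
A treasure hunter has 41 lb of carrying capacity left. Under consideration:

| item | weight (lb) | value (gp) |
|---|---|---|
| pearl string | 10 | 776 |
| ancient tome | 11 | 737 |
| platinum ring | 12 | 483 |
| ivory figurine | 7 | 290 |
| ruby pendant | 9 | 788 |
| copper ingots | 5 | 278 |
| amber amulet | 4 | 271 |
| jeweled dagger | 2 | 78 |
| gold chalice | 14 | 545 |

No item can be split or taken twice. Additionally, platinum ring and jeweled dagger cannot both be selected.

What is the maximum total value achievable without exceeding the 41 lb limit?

The ratio ordering already packs tightly: pearl string + ancient tome + ruby pendant + copper ingots + amber amulet + jeweled dagger, 41 lb, 2928.
Nothing else feasible within 41 lb beats 2928.

2928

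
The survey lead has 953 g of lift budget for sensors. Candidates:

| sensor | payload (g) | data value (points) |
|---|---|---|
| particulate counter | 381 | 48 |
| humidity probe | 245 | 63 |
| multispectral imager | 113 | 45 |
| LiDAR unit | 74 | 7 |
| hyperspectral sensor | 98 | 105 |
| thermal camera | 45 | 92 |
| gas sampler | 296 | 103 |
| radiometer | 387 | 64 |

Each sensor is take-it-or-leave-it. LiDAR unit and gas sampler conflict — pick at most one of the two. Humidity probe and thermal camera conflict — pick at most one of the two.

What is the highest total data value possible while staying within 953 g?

409

Taking multispectral imager + hyperspectral sensor + thermal camera + gas sampler + radiometer: 939 g used, 409 in data value.
No other feasible combination exceeds 409.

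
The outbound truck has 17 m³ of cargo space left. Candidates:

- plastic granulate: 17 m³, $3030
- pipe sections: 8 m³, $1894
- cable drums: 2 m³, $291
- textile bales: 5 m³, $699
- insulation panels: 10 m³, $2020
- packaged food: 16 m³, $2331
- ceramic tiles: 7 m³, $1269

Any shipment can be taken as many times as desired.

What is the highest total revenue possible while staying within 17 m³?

3788

By revenue per m³: pipe sections 236.75, insulation panels 202.00, ceramic tiles 181.29 lead.
Taking 2×pipe sections: 16 m³ used, 3788 in revenue.
That's the maximum — no swap from here does better than 3788.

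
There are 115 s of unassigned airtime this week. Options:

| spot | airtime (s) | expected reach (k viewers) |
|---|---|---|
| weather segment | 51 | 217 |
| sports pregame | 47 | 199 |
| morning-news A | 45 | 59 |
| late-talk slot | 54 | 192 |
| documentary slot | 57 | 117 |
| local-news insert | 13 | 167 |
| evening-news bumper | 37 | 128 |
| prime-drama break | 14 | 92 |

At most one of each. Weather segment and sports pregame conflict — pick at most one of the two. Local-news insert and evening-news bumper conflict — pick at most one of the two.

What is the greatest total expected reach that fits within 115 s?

558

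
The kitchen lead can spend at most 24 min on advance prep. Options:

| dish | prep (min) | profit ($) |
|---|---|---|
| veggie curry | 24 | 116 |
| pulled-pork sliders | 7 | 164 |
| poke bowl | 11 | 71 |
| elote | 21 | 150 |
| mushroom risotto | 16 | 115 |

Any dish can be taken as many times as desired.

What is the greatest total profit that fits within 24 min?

Ranking by ratio (profit/min): pulled-pork sliders 23.43, mushroom risotto 7.19, elote 7.14.
Best packing: 3×pulled-pork sliders — 21 min, 492 total.

492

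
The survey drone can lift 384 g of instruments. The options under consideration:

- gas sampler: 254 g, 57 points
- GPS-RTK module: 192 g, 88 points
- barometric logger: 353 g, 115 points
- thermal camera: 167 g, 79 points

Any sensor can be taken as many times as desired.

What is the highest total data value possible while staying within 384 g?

A density-first pass picks 2×thermal camera — 158 at 334 g.
Replace 2×thermal camera with 2×GPS-RTK module: the trade gains 18 net, giving 176 at 384 g.

176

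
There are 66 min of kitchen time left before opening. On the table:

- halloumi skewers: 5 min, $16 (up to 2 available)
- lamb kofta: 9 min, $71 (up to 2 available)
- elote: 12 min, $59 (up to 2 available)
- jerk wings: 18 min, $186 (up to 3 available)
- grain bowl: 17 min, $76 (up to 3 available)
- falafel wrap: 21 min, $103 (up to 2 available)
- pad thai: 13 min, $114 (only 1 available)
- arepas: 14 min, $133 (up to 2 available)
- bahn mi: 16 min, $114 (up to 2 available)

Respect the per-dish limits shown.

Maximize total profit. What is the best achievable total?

638

Density check — jerk wings 10.33, arepas 9.50, pad thai 8.77, lamb kofta 7.89 are the best per min.
Taking the top-ratio dishes first gives lamb kofta + 3×jerk wings for 629 (63 min).
Dropping lamb kofta and jerk wings frees 27 min; slotting in 2×arepas (28 min) lifts the total to 638 at 64 min.
Nothing else within 66 min beats 638.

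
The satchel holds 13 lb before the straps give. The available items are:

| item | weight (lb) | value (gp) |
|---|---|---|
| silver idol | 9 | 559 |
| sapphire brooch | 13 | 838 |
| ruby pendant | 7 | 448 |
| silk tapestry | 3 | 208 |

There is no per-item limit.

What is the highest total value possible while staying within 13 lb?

864

A density-first pass picks 4×silk tapestry — 832 at 12 lb.
Replace 2×silk tapestry with ruby pendant: the trade gains 32 net, giving 864 at 13 lb.
Every other selection either busts 13 lb or fails to beat 864.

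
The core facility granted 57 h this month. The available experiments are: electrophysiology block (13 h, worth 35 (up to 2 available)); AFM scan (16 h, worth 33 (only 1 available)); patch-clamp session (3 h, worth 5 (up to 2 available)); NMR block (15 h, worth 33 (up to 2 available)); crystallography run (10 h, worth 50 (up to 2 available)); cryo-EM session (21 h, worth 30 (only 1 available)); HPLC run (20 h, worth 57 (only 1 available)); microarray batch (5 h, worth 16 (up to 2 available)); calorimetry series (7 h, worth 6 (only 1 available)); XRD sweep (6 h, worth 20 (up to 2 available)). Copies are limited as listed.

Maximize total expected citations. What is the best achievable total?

213

The ratio heuristic lands on electrophysiology block + 2×crystallography run + 2×microarray batch + 2×XRD sweep (207) but leaves 2 h idle.
Dropping electrophysiology block and microarray batch frees 18 h; slotting in HPLC run (20 h) lifts the total to 213 at 57 h.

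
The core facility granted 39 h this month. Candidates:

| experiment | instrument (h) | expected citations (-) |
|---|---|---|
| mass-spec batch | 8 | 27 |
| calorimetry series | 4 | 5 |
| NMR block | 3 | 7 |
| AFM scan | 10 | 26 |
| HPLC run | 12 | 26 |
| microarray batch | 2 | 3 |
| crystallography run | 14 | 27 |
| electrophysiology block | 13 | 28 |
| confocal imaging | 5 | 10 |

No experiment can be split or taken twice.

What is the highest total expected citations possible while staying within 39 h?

The ratio heuristic lands on mass-spec batch + NMR block + AFM scan + HPLC run + confocal imaging (96) but leaves 1 h idle.
Replace HPLC run with electrophysiology block: the trade gains 2 net, giving 98 at 39 h.

98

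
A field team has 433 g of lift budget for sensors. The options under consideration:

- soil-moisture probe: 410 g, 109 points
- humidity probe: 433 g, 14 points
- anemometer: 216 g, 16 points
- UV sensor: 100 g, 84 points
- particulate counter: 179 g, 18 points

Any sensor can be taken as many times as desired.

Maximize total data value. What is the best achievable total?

336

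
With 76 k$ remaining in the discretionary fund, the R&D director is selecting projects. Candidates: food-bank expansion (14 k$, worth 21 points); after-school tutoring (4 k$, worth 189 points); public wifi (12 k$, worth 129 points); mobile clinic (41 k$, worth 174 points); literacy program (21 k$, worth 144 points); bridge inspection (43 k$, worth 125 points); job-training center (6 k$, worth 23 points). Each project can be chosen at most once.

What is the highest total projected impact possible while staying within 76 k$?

Density check — after-school tutoring 47.25, public wifi 10.75, literacy program 6.86, mobile clinic 4.24 are the best per k$.
Greedy by ratio would take food-bank expansion + after-school tutoring + public wifi + literacy program + job-training center: 57 k$ used, total 506.
Dropping food-bank expansion and public wifi frees 26 k$; slotting in mobile clinic (41 k$) lifts the total to 530 at 72 k$.
That's the maximum — no swap from here does better than 530.

530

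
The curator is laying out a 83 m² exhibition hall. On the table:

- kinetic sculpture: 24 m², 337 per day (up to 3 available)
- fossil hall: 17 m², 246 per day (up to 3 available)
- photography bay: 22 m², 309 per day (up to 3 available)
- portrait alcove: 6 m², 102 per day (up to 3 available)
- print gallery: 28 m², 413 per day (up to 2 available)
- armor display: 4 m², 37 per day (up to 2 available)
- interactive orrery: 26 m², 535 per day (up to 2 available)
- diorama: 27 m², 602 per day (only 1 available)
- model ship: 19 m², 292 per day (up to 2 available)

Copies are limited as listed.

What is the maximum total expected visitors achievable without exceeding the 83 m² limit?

Armor display + 2×interactive orrery + diorama uses 83 of the 83 m² and totals 1709.

1709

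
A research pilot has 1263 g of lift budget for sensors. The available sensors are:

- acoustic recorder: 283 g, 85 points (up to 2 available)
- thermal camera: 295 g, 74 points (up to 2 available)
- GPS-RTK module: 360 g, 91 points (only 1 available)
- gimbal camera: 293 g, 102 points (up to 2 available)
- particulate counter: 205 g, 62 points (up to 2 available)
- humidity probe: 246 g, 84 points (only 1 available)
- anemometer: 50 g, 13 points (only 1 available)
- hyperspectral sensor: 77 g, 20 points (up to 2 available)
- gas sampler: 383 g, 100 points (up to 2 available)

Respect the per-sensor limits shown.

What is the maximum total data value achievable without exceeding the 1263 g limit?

412

2×gimbal camera + 2×particulate counter + humidity probe uses 1242 of the 1263 g and totals 412.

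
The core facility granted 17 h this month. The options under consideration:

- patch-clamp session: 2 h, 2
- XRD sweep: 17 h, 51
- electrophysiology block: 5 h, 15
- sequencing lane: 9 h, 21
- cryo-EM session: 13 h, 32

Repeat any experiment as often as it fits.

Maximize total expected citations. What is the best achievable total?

51

XRD sweep uses 17 of the 17 h and totals 51.
Nothing else within 17 h beats 51.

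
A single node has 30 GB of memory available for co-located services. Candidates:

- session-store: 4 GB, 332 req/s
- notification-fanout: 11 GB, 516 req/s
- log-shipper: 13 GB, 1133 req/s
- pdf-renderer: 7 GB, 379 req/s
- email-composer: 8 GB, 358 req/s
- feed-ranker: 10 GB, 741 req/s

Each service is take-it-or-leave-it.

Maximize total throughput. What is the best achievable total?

Greedy by ratio would take session-store + log-shipper + feed-ranker: 27 GB used, total 2206.
Replace session-store with pdf-renderer: the trade gains 47 net, giving 2253 at 30 GB.
An exhaustive check of the 64 subsets confirms 2253.

2253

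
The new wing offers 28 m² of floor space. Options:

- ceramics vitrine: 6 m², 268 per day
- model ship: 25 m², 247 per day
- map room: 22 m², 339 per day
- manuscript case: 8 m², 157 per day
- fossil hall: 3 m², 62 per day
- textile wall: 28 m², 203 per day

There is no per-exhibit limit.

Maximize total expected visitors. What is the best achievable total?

The ratio ordering already packs tightly: 4×ceramics vitrine + fossil hall, 27 m², 1134.
Nothing else within 28 m² beats 1134.

1134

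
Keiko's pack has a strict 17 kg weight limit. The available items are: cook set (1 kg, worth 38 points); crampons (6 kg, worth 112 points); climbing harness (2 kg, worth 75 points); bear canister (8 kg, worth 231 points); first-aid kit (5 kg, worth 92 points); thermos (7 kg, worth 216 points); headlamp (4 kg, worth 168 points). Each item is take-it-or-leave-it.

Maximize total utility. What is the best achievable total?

522

The ratio heuristic lands on cook set + climbing harness + thermos + headlamp (497) but leaves 3 kg idle.
The 5 kg tied up in cook set and headlamp is better spent on bear canister — total rises to 522 (17 kg).
An exhaustive check of the 128 subsets confirms 522.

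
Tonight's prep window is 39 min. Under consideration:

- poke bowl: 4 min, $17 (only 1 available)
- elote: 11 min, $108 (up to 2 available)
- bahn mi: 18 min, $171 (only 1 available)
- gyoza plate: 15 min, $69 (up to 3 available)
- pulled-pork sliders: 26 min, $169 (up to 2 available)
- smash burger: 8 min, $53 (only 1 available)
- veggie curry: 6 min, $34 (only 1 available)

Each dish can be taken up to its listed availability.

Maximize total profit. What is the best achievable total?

332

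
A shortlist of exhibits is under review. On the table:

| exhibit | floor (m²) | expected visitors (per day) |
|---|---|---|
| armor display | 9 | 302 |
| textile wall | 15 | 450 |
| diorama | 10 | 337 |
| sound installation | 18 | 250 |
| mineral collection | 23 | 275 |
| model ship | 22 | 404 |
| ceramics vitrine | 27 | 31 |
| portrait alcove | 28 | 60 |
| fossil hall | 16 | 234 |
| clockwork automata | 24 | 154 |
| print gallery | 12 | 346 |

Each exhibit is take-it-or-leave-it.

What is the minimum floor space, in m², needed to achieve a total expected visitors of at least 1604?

Look for the lowest-floor combination reaching 1604.
Taking armor display + textile wall + diorama + fossil hall + print gallery gives 1669 (≥ 1604) for 62 m².
Below 62 m² the best achievable stays under 1604.

62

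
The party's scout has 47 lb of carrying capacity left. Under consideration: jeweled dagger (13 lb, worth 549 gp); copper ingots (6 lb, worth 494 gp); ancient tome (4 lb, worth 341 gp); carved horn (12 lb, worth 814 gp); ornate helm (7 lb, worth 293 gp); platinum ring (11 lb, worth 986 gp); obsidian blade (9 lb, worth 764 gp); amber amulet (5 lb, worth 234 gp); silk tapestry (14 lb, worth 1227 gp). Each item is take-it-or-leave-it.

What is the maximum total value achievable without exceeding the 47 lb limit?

3862

Taking the top-ratio items first gives copper ingots + ancient tome + platinum ring + obsidian blade + silk tapestry for 3812 (44 lb).
Dropping obsidian blade frees 9 lb; slotting in carved horn (12 lb) lifts the total to 3862 at 47 lb.
Runner-up copper ingots + ancient tome + platinum ring + obsidian blade + silk tapestry tops out at 3812.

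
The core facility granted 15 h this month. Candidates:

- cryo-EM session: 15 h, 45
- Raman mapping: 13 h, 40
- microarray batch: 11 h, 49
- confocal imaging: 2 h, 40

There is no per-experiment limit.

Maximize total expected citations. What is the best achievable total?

Best packing: 7×confocal imaging — 14 h, 280 total.
The spare 1 h is too small for any remaining experiment, and no exchange beats 280.

280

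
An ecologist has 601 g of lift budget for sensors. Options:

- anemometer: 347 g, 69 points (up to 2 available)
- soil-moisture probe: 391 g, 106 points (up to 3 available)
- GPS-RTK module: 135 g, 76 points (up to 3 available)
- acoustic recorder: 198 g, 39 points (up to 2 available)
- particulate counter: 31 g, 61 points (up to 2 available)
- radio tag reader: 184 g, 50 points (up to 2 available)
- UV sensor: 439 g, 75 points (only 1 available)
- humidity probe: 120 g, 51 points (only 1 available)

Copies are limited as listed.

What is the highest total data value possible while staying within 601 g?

401

The ratio ordering already packs tightly: 3×GPS-RTK module + 2×particulate counter + humidity probe, 587 g, 401.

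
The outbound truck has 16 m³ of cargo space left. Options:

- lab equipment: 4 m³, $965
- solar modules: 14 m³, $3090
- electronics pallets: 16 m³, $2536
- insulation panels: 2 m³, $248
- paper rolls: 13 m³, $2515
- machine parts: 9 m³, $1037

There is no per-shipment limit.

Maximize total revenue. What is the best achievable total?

3860

Ranking by ratio (revenue/m³): lab equipment 241.25, solar modules 220.71, paper rolls 193.46, electronics pallets 158.50.
4×lab equipment uses 16 of the 16 m³ and totals 3860.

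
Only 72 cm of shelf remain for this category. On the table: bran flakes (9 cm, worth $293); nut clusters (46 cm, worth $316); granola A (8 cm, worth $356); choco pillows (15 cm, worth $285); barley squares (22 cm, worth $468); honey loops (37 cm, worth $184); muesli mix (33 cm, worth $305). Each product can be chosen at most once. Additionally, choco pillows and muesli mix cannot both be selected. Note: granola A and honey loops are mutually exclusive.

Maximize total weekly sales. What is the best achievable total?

1422

Taking the top-ratio products first gives bran flakes + granola A + choco pillows + barley squares for 1402 (54 cm).
The 15 cm tied up in choco pillows is better spent on muesli mix — total rises to 1422 (72 cm).
Runner-up bran flakes + granola A + choco pillows + barley squares tops out at 1402.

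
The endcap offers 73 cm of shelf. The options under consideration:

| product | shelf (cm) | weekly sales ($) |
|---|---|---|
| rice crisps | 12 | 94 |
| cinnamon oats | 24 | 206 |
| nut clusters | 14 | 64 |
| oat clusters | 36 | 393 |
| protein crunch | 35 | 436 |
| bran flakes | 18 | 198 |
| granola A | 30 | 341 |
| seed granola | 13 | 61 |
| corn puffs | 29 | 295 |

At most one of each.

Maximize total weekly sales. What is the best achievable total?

Filling by ratio: protein crunch + granola A for 777, with 8 cm left unused.
Dropping granola A frees 30 cm; slotting in oat clusters (36 cm) lifts the total to 829 at 71 cm.

829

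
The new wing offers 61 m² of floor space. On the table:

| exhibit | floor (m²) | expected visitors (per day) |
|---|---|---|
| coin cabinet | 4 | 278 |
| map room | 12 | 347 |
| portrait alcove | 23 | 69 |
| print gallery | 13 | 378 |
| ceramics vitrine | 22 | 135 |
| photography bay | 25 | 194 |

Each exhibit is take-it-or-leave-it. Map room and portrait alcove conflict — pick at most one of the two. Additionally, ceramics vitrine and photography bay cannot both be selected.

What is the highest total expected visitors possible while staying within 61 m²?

Density check — coin cabinet 69.50, print gallery 29.08, map room 28.92, photography bay 7.76 are the best per m².
The ratio ordering already packs tightly: coin cabinet + map room + print gallery + photography bay, 54 m², 1197.
The closest alternative, coin cabinet + map room + print gallery + ceramics vitrine, reaches only 1138.

1197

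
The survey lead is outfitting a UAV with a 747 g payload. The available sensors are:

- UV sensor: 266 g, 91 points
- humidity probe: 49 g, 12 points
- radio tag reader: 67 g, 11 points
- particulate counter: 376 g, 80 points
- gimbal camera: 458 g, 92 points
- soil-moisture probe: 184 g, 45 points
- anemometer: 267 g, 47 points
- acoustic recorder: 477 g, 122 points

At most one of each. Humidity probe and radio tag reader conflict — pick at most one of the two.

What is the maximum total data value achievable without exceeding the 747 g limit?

213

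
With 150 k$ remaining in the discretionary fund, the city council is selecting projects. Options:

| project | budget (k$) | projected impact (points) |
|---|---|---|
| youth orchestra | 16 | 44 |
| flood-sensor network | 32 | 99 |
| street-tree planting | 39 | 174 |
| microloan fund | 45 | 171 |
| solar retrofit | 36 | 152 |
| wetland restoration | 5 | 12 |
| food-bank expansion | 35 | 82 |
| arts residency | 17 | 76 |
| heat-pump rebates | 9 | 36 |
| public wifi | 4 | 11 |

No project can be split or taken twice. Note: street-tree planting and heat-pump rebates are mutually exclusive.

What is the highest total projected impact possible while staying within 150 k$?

596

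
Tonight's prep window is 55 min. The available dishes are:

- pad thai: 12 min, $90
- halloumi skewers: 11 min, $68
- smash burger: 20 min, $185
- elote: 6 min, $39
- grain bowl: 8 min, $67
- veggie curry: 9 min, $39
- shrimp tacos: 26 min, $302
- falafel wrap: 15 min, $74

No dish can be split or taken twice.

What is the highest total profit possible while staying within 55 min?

Best packing: smash burger + grain bowl + shrimp tacos — 54 min, 554 total.

554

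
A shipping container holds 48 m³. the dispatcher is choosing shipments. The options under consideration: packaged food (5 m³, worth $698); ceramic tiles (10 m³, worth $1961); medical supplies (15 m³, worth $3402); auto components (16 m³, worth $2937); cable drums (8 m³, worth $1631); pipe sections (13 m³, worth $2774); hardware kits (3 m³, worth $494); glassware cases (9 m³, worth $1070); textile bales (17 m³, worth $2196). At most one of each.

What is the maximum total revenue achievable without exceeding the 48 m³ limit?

Ranking by ratio (revenue/m³): medical supplies 226.80, pipe sections 213.38, cable drums 203.88.
Best packing: ceramic tiles + medical supplies + cable drums + pipe sections — 46 m³, 9768 total.
Runner-up medical supplies + auto components + pipe sections + hardware kits tops out at 9607.

9768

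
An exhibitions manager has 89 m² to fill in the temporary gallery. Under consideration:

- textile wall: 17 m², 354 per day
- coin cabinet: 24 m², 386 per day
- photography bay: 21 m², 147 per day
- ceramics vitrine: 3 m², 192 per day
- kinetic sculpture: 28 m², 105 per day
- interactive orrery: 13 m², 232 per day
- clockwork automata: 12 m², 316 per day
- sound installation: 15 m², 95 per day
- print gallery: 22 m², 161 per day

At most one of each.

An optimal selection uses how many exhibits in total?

Optimal total is 1575.
For example textile wall + coin cabinet + ceramics vitrine + interactive orrery + clockwork automata + sound installation achieves it, using 84 m².
All optima have 6 exhibits.

6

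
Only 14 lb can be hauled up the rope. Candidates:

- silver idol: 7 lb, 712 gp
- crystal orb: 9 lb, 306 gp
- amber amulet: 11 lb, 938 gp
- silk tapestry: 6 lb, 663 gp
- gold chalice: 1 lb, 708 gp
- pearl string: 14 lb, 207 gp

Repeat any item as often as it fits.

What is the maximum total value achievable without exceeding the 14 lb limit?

9912

By value per lb: gold chalice 708.00, silk tapestry 110.50, silver idol 101.71 lead.
Taking 14×gold chalice: 14 lb used, 9912 in value.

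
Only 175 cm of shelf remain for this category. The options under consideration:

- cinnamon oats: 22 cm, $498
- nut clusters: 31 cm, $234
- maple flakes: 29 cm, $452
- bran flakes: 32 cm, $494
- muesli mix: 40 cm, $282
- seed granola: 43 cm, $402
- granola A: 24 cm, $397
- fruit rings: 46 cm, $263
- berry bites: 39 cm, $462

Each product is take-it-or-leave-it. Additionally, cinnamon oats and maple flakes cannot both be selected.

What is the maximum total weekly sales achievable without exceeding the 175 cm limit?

2253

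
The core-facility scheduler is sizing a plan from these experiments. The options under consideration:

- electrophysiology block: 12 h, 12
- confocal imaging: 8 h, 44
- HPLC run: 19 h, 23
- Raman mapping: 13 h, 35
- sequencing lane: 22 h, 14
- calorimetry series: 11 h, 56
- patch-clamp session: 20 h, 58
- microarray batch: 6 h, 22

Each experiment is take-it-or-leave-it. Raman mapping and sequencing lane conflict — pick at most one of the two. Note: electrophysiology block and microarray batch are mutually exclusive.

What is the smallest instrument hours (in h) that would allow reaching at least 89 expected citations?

19

Minimise h subject to total expected citations ≥ 89.
Taking confocal imaging + calorimetry series gives 100 (≥ 89) for 19 h.
Below 19 h the best achievable stays under 89.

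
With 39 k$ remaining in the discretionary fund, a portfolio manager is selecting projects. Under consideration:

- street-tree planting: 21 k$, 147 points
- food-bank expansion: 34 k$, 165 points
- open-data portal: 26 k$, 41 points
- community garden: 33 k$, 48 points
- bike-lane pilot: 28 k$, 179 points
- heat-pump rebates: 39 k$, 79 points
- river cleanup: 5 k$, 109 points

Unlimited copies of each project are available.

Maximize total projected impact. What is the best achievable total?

763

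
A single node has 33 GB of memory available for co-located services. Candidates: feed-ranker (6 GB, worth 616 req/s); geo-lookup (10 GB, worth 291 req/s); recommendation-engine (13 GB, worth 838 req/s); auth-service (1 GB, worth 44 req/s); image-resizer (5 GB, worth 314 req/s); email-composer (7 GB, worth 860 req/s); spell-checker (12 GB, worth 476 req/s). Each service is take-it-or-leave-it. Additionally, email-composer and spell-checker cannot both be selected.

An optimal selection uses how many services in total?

5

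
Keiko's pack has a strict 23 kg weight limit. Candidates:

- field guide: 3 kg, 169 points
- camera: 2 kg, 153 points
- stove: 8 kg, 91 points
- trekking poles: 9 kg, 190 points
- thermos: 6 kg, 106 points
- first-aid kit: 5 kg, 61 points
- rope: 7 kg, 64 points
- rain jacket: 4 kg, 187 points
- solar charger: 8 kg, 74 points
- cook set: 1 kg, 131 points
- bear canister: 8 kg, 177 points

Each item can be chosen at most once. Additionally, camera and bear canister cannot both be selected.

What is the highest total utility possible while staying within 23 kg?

Taking field guide + camera + trekking poles + rain jacket + cook set: 19 kg used, 830 in utility.
Next best is field guide + camera + thermos + rope + rain jacket + cook set at 810 (23 kg) — short by 20.

830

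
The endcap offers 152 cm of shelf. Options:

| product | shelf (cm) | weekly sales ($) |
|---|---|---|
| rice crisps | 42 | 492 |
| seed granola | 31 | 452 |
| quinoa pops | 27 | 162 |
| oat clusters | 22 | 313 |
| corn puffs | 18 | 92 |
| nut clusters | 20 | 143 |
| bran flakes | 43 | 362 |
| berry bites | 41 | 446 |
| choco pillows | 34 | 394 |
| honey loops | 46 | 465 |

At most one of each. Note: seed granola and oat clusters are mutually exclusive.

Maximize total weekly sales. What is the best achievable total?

1784

By weekly sales per cm: seed granola 14.58, oat clusters 14.23, rice crisps 11.71, choco pillows 11.59 lead.
Rice crisps + seed granola + berry bites + choco pillows uses 148 of the 152 cm and totals 1784.
An exhaustive check of the 1024 subsets confirms 1784.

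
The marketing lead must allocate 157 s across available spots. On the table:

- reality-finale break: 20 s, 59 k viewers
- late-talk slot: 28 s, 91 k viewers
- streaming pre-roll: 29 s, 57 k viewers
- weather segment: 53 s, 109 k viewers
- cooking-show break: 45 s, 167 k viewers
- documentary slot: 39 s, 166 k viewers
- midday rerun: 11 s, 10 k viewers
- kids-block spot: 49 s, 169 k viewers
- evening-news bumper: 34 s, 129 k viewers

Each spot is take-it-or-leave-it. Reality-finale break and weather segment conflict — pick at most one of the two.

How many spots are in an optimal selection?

5

Best achievable expected reach is 563.
For example late-talk slot + cooking-show break + documentary slot + midday rerun + evening-news bumper achieves it, using 157 s.
All optima have 5 spots.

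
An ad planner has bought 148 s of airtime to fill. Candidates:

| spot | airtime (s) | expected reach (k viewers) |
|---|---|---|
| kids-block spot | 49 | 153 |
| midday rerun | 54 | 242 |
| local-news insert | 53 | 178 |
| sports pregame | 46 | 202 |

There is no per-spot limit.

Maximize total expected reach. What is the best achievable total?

646

Taking the top-ratio spots first gives 2×midday rerun for 484 (108 s).
The 54 s tied up in midday rerun is better spent on 2×sports pregame — total rises to 646 (146 s).
Nothing else within 148 s beats 646.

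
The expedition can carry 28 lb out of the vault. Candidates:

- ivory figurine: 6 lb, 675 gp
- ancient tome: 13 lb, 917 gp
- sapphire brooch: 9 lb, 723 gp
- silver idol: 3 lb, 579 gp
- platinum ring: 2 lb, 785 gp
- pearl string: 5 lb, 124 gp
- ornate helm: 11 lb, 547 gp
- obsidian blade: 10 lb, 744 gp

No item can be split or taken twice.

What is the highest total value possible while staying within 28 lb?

Greedy by ratio would take ivory figurine + sapphire brooch + silver idol + platinum ring + pearl string: 25 lb used, total 2886.
Reworking the packing: ancient tome + silver idol + platinum ring + obsidian blade uses 28 lb and improves the total to 3025.
The closest alternative, ancient tome + sapphire brooch + silver idol + platinum ring, reaches only 3004.

3025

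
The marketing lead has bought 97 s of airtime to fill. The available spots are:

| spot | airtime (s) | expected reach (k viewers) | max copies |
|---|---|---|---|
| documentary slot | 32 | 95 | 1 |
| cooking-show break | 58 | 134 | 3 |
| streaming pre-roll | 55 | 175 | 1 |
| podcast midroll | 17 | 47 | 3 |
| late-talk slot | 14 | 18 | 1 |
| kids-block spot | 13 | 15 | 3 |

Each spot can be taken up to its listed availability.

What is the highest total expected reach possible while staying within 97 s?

270

Ranking by ratio (expected reach/s): streaming pre-roll 3.18, documentary slot 2.97, podcast midroll 2.76, cooking-show break 2.31.
Documentary slot + streaming pre-roll uses 87 of the 97 s and totals 270.
Nothing else within 97 s beats 270.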